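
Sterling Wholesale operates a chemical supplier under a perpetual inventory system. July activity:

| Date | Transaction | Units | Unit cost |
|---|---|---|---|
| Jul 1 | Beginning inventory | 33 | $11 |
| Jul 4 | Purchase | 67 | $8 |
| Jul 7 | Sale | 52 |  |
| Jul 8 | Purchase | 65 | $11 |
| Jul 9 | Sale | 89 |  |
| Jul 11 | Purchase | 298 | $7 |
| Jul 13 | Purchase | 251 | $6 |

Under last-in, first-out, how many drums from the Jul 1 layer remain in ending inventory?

24

Jul 7, 52 sold [LIFO — newest first]: 52 @ $8 = $416
Jul 9, 89 sold [LIFO — newest first]: 65 @ $11 + 15 @ $8 + 9 @ $11 = $934
Total COGS = $416 + $934 = $1,350
Ending inventory: 24 @ $11 + 298 @ $7 + 251 @ $6 = $3,856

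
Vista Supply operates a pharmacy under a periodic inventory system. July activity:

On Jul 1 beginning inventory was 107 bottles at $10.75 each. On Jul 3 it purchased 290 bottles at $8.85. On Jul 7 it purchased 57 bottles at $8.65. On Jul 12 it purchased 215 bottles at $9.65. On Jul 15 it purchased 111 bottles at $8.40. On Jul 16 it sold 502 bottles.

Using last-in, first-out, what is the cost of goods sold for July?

Jul 16, 502 sold [LIFO — newest first]: 111 @ $8.40 + 215 @ $9.65 + 57 @ $8.65 + 119 @ $8.85 = $4,553.35
Ending inventory: 107 @ $10.75 + 171 @ $8.85 = $2,663.60

COGS = $4,553.35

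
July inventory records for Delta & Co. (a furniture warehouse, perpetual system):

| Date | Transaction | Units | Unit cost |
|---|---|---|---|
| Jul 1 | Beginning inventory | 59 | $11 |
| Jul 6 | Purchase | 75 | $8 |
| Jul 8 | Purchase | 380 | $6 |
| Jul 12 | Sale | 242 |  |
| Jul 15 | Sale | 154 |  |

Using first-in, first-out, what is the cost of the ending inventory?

Ending inventory = $708

Jul 12, 242 sold [FIFO — oldest first]: 59 @ $11 + 75 @ $8 + 108 @ $6 = $1,897
Jul 15, 154 sold [FIFO — oldest first]: 154 @ $6 = $924
Total COGS = $1,897 + $924 = $2,821
Ending inventory: 118 @ $6 = $708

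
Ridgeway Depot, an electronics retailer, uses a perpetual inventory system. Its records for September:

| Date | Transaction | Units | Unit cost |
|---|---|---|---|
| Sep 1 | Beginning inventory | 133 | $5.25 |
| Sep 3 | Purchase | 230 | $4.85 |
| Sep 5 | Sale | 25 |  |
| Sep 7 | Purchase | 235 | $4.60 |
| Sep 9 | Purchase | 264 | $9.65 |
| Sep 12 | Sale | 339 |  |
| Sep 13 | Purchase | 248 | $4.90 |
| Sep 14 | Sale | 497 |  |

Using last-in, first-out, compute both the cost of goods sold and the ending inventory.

Sep 5, 25 sold [LIFO — newest first]: 25 @ $4.85 = $121.25
Sep 12, 339 sold [LIFO — newest first]: 264 @ $9.65 + 75 @ $4.60 = $2,892.60
Sep 14, 497 sold [LIFO — newest first]: 248 @ $4.90 + 160 @ $4.60 + 89 @ $4.85 = $2,382.85
Total COGS = $121.25 + $2,892.60 + $2,382.85 = $5,396.70
Ending inventory: 133 @ $5.25 + 116 @ $4.85 = $1,260.85
Check: goods available $6,657.55 = COGS $5,396.70 + ending $1,260.85

COGS = $5,396.70; ending inventory = $1,260.85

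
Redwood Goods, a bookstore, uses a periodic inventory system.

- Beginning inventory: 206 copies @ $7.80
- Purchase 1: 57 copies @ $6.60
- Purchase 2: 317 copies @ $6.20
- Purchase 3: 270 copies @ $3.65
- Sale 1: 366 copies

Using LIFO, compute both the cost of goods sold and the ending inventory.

Sale 1 (366) [LIFO — newest first]: 270 @ $3.65 + 96 @ $6.20 = $1,580.70
Ending inventory: 206 @ $7.80 + 57 @ $6.60 + 221 @ $6.20 = $3,353.20
Check: goods available $4,933.90 = COGS $1,580.70 + ending $3,353.20

COGS = $1,580.70; ending inventory = $3,353.20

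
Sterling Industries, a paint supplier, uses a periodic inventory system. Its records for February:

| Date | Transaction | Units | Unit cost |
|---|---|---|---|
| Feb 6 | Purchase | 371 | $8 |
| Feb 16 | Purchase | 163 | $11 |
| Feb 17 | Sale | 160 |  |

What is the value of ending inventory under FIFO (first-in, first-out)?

Feb 17, 160 sold [FIFO — oldest first]: 160 @ $8 = $1,280
Ending inventory: 211 @ $8 + 163 @ $11 = $3,481
Check: goods available $4,761 = COGS $1,280 + ending $3,481

Ending inventory = $3,481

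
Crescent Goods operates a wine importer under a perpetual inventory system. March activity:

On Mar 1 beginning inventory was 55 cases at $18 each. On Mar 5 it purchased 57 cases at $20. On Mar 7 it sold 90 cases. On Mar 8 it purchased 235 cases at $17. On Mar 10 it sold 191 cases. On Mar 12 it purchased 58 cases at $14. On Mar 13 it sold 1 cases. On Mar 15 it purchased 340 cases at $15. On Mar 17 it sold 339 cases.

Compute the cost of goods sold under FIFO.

Mar 7, 90 sold [FIFO — oldest first]: 55 @ $18 + 35 @ $20 = $1,690
Mar 10, 191 sold [FIFO — oldest first]: 22 @ $20 + 169 @ $17 = $3,313
Mar 13, 1 sold [FIFO — oldest first]: 1 @ $17 = $17
Mar 17, 339 sold [FIFO — oldest first]: 65 @ $17 + 58 @ $14 + 216 @ $15 = $5,157
Total COGS = $1,690 + $3,313 + $17 + $5,157 = $10,177
Ending inventory: 124 @ $15 = $1,860
Check: goods available $12,037 = COGS $10,177 + ending $1,860

COGS = $10,177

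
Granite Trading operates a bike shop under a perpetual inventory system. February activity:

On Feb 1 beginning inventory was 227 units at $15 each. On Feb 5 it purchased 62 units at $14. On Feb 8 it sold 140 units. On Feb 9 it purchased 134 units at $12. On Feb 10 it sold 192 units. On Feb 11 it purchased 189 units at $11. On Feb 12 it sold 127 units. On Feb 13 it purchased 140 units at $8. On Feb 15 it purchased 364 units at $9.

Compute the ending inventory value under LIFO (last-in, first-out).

Feb 8, 140 sold [LIFO — newest first]: 62 @ $14 + 78 @ $15 = $2,038
Feb 10, 192 sold [LIFO — newest first]: 134 @ $12 + 58 @ $15 = $2,478
Feb 12, 127 sold [LIFO — newest first]: 127 @ $11 = $1,397
Total COGS = $2,038 + $2,478 + $1,397 = $5,913
Ending inventory: 91 @ $15 + 62 @ $11 + 140 @ $8 + 364 @ $9 = $6,443

Ending inventory = $6,443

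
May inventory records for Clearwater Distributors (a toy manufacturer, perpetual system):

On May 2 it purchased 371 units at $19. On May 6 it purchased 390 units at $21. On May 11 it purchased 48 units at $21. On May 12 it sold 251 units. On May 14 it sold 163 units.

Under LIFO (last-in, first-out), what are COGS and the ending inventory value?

May 12, 251 sold [LIFO — newest first]: 48 @ $21 + 203 @ $21 = $5,271
May 14, 163 sold [LIFO — newest first]: 163 @ $21 = $3,423
Total COGS = $5,271 + $3,423 = $8,694
Ending inventory: 371 @ $19 + 24 @ $21 = $7,553
Check: goods available $16,247 = COGS $8,694 + ending $7,553

COGS = $8,694; ending inventory = $7,553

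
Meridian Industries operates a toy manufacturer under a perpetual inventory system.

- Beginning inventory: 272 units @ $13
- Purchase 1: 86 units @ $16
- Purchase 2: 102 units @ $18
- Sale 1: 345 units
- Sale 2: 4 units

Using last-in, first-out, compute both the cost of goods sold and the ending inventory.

COGS = $5,305; ending inventory = $1,443

Sale 1 (345) [LIFO — newest first]: 102 @ $18 + 86 @ $16 + 157 @ $13 = $5,253
Sale 2 (4) [LIFO — newest first]: 4 @ $13 = $52
Total COGS = $5,253 + $52 = $5,305
Ending inventory: 111 @ $13 = $1,443
Check: goods available $6,748 = COGS $5,305 + ending $1,443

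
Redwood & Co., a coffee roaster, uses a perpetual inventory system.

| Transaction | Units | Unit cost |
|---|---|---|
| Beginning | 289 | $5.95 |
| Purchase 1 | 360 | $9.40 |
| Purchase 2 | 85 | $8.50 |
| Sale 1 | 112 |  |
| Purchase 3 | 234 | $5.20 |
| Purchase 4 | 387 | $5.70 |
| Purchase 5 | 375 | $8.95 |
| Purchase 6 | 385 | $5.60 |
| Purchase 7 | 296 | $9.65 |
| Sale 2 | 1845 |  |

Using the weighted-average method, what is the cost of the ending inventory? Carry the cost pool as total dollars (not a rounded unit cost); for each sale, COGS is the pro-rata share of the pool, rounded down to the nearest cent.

Ending inventory = $3,303.49

After Beginning: 289 on hand, pool $1,719.55 (≈ $5.9500 each)
After Purchase 1: 649 on hand, pool $5,103.55 (≈ $7.8637 each)
After Purchase 2: 734 on hand, pool $5,826.05 (≈ $7.9374 each)
Sale 1, sell 112: 112/734 × $5,826.05 → $888.98
After Purchase 3: 856 on hand, pool $6,153.87 (≈ $7.1891 each)
After Purchase 4: 1243 on hand, pool $8,359.77 (≈ $6.7255 each)
After Purchase 5: 1618 on hand, pool $11,716.02 (≈ $7.2411 each)
After Purchase 6: 2003 on hand, pool $13,872.02 (≈ $6.9256 each)
After Purchase 7: 2299 on hand, pool $16,728.42 (≈ $7.2764 each)
Sale 2, sell 1845: 1845/2299 × $16,728.42 → $13,424.93
Total COGS = $888.98 + $13,424.93 = $14,313.91
Ending inventory (cost pool remaining) = $3,303.49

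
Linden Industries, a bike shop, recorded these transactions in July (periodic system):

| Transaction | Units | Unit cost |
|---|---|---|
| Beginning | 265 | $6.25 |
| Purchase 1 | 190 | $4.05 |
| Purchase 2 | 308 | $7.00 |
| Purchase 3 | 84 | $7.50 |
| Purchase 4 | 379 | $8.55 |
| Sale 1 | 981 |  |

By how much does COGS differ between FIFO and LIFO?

$563.50

FIFO COGS: 265 @ $6.25 + 190 @ $4.05 + 308 @ $7.00 + 84 @ $7.50 + 134 @ $8.55 = $6,357.45
LIFO COGS: 379 @ $8.55 + 84 @ $7.50 + 308 @ $7.00 + 190 @ $4.05 + 20 @ $6.25 = $6,920.95
Difference = |$6,357.45 − $6,920.95| = $563.50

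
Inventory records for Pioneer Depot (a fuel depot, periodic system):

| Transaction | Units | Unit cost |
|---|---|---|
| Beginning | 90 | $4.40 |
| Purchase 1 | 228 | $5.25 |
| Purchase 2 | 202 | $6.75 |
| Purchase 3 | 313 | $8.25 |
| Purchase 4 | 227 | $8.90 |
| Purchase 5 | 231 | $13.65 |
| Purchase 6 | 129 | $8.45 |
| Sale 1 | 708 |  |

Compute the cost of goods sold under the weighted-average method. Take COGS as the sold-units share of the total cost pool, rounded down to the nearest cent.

COGS = $5,884.50

Sale 1, sell 708: 708/1420 × $11,802.25 → $5,884.50
Ending inventory (cost pool remaining) = $5,917.75
Check: goods available $11,802.25 = COGS $5,884.50 + ending $5,917.75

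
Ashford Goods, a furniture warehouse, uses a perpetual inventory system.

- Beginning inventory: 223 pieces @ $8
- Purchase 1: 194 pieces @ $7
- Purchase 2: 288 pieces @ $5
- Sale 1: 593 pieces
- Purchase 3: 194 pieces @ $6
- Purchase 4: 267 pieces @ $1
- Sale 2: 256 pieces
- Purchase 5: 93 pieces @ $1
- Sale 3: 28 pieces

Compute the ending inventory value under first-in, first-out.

Sale 1 (593) [FIFO — oldest first]: 223 @ $8 + 194 @ $7 + 176 @ $5 = $4,022
Sale 2 (256) [FIFO — oldest first]: 112 @ $5 + 144 @ $6 = $1,424
Sale 3 (28) [FIFO — oldest first]: 28 @ $6 = $168
Total COGS = $4,022 + $1,424 + $168 = $5,614
Ending inventory: 22 @ $6 + 267 @ $1 + 93 @ $1 = $492

Ending inventory = $492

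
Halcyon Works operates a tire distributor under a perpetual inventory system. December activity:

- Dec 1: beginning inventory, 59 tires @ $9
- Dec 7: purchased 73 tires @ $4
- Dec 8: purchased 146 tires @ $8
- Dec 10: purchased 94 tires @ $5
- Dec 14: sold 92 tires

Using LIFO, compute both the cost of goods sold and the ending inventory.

Dec 14, 92 sold [LIFO — newest first]: 92 @ $5 = $460
Ending inventory: 59 @ $9 + 73 @ $4 + 146 @ $8 + 2 @ $5 = $2,001

COGS = $460; ending inventory = $2,001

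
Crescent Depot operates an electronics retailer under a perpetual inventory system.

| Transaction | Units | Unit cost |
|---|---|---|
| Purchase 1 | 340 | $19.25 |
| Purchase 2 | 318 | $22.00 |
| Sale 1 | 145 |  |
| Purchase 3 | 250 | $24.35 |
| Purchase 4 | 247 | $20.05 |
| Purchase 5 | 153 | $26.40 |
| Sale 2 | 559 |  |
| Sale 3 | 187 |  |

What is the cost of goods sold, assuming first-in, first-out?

COGS = $19,214.55

Sale 1 (145) [FIFO — oldest first]: 145 @ $19.25 = $2,791.25
Sale 2 (559) [FIFO — oldest first]: 195 @ $19.25 + 318 @ $22.00 + 46 @ $24.35 = $11,869.85
Sale 3 (187) [FIFO — oldest first]: 187 @ $24.35 = $4,553.45
Total COGS = $2,791.25 + $11,869.85 + $4,553.45 = $19,214.55
Ending inventory: 17 @ $24.35 + 247 @ $20.05 + 153 @ $26.40 = $9,405.50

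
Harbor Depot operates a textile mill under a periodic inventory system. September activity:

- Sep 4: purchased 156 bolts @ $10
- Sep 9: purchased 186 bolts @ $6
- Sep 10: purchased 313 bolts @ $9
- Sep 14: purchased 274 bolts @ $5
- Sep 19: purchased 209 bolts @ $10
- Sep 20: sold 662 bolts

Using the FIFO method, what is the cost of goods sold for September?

COGS = $5,528

Sep 20, 662 sold [FIFO — oldest first]: 156 @ $10 + 186 @ $6 + 313 @ $9 + 7 @ $5 = $5,528
Ending inventory: 267 @ $5 + 209 @ $10 = $3,425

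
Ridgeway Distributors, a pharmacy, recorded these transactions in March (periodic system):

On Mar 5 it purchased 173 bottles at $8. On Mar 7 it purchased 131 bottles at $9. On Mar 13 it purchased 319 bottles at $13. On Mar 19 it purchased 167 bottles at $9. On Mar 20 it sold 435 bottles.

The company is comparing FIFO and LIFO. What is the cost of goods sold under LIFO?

COGS = $4,987

FIFO COGS: 173 @ $8 + 131 @ $9 + 131 @ $13 = $4,266
LIFO COGS: 167 @ $9 + 268 @ $13 = $4,987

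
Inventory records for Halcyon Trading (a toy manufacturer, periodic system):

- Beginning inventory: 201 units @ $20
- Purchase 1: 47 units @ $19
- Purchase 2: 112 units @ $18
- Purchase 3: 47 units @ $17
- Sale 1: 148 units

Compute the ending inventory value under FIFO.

Sale 1 (148) [FIFO — oldest first]: 148 @ $20 = $2,960
Ending inventory: 53 @ $20 + 47 @ $19 + 112 @ $18 + 47 @ $17 = $4,768

Ending inventory = $4,768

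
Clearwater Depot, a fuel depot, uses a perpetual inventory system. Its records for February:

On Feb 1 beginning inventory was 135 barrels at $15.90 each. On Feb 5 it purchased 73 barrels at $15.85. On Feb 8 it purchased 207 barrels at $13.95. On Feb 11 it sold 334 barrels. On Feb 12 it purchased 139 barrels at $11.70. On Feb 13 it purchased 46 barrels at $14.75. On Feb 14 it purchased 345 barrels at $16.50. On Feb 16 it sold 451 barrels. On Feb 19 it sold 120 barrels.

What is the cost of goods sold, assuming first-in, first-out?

Feb 11, 334 sold [FIFO — oldest first]: 135 @ $15.90 + 73 @ $15.85 + 126 @ $13.95 = $5,061.25
Feb 16, 451 sold [FIFO — oldest first]: 81 @ $13.95 + 139 @ $11.70 + 46 @ $14.75 + 185 @ $16.50 = $6,487.25
Feb 19, 120 sold [FIFO — oldest first]: 120 @ $16.50 = $1,980.00
Total COGS = $5,061.25 + $6,487.25 + $1,980.00 = $13,528.50
Ending inventory: 40 @ $16.50 = $660.00

COGS = $13,528.50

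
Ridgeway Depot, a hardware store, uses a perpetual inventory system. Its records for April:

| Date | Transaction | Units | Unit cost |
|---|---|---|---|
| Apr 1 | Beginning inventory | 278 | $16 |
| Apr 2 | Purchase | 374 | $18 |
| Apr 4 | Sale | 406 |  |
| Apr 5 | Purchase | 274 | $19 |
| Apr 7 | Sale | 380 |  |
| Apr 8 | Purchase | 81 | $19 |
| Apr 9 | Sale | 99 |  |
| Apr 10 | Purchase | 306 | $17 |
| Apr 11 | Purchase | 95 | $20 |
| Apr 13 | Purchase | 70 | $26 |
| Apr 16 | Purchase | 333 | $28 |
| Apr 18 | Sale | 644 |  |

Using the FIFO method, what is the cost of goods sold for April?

COGS = $28,275

Apr 4, 406 sold [FIFO — oldest first]: 278 @ $16 + 128 @ $18 = $6,752
Apr 7, 380 sold [FIFO — oldest first]: 246 @ $18 + 134 @ $19 = $6,974
Apr 9, 99 sold [FIFO — oldest first]: 99 @ $19 = $1,881
Apr 18, 644 sold [FIFO — oldest first]: 41 @ $19 + 81 @ $19 + 306 @ $17 + 95 @ $20 + 70 @ $26 + 51 @ $28 = $12,668
Total COGS = $6,752 + $6,974 + $1,881 + $12,668 = $28,275
Ending inventory: 282 @ $28 = $7,896
Check: goods available $36,171 = COGS $28,275 + ending $7,896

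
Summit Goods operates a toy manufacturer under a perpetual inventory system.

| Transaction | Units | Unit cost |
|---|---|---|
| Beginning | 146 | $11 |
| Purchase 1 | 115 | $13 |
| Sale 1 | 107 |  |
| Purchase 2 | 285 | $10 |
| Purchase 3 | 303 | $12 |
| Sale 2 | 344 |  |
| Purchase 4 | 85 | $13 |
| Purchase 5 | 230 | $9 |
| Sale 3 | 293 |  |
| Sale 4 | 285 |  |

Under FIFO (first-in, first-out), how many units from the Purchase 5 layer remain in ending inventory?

Sale 1 (107) [FIFO — oldest first]: 107 @ $11 = $1,177
Sale 2 (344) [FIFO — oldest first]: 39 @ $11 + 115 @ $13 + 190 @ $10 = $3,824
Sale 3 (293) [FIFO — oldest first]: 95 @ $10 + 198 @ $12 = $3,326
Sale 4 (285) [FIFO — oldest first]: 105 @ $12 + 85 @ $13 + 95 @ $9 = $3,220
Total COGS = $1,177 + $3,824 + $3,326 + $3,220 = $11,547
Ending inventory: 135 @ $9 = $1,215

135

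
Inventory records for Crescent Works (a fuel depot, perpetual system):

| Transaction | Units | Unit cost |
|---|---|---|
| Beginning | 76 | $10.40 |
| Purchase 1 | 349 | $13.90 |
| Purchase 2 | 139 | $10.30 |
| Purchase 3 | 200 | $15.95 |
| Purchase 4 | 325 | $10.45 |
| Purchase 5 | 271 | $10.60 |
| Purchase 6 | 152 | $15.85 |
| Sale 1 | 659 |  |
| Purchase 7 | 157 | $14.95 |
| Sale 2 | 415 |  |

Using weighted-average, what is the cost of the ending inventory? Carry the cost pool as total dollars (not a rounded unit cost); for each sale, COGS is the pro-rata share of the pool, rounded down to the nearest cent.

Ending inventory = $7,677.82

After Beginning: 76 on hand, pool $790.40 (≈ $10.4000 each)
After Purchase 1: 425 on hand, pool $5,641.50 (≈ $13.2741 each)
After Purchase 2: 564 on hand, pool $7,073.20 (≈ $12.5411 each)
After Purchase 3: 764 on hand, pool $10,263.20 (≈ $13.4335 each)
After Purchase 4: 1089 on hand, pool $13,659.45 (≈ $12.5431 each)
After Purchase 5: 1360 on hand, pool $16,532.05 (≈ $12.1559 each)
After Purchase 6: 1512 on hand, pool $18,941.25 (≈ $12.5273 each)
Sale 1, sell 659: 659/1512 × $18,941.25 → $8,255.47
After Purchase 7: 1010 on hand, pool $13,032.93 (≈ $12.9039 each)
Sale 2, sell 415: 415/1010 × $13,032.93 → $5,355.11
Total COGS = $8,255.47 + $5,355.11 = $13,610.58
Ending inventory (cost pool remaining) = $7,677.82
Check: goods available $21,288.40 = COGS $13,610.58 + ending $7,677.82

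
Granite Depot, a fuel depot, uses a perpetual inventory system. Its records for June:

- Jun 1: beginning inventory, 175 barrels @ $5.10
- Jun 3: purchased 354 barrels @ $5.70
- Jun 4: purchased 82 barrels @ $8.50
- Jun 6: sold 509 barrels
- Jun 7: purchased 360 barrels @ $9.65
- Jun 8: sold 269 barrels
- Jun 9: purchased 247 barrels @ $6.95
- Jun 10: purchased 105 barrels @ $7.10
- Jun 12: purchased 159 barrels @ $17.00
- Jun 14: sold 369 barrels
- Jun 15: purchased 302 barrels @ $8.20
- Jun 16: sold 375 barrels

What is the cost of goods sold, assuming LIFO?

COGS = $12,844.95

Jun 6, 509 sold [LIFO — newest first]: 82 @ $8.50 + 354 @ $5.70 + 73 @ $5.10 = $3,087.10
Jun 8, 269 sold [LIFO — newest first]: 269 @ $9.65 = $2,595.85
Jun 14, 369 sold [LIFO — newest first]: 159 @ $17.00 + 105 @ $7.10 + 105 @ $6.95 = $4,178.25
Jun 16, 375 sold [LIFO — newest first]: 302 @ $8.20 + 73 @ $6.95 = $2,983.75
Total COGS = $3,087.10 + $2,595.85 + $4,178.25 + $2,983.75 = $12,844.95
Ending inventory: 102 @ $5.10 + 91 @ $9.65 + 69 @ $6.95 = $1,877.90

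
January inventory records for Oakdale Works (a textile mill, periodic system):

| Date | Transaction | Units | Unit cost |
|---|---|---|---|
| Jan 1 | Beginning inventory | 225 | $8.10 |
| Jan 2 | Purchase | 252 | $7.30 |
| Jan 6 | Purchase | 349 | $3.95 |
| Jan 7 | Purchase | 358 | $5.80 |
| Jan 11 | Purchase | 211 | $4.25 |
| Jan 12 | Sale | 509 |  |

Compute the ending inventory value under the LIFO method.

Ending inventory = $5,388.65

Jan 12, 509 sold [LIFO — newest first]: 211 @ $4.25 + 298 @ $5.80 = $2,625.15
Ending inventory: 225 @ $8.10 + 252 @ $7.30 + 349 @ $3.95 + 60 @ $5.80 = $5,388.65
Check: goods available $8,013.80 = COGS $2,625.15 + ending $5,388.65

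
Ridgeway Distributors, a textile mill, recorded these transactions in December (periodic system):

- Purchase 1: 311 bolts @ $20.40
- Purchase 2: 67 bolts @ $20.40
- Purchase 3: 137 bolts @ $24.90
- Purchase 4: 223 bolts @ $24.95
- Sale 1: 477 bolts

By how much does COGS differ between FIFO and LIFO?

FIFO COGS: 311 @ $20.40 + 67 @ $20.40 + 99 @ $24.90 = $10,176.30
LIFO COGS: 223 @ $24.95 + 137 @ $24.90 + 67 @ $20.40 + 50 @ $20.40 = $11,361.95
Difference = |$10,176.30 − $11,361.95| = $1,185.65

$1,185.65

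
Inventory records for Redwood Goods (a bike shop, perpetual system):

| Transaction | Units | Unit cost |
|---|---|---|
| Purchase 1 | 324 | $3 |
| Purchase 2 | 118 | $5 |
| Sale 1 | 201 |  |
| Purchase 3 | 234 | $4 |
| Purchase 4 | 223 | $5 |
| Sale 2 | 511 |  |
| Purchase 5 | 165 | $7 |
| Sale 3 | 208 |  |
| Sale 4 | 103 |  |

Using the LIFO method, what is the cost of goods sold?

COGS = $4,645

Sale 1 (201) [LIFO — newest first]: 118 @ $5 + 83 @ $3 = $839
Sale 2 (511) [LIFO — newest first]: 223 @ $5 + 234 @ $4 + 54 @ $3 = $2,213
Sale 3 (208) [LIFO — newest first]: 165 @ $7 + 43 @ $3 = $1,284
Sale 4 (103) [LIFO — newest first]: 103 @ $3 = $309
Total COGS = $839 + $2,213 + $1,284 + $309 = $4,645
Ending inventory: 41 @ $3 = $123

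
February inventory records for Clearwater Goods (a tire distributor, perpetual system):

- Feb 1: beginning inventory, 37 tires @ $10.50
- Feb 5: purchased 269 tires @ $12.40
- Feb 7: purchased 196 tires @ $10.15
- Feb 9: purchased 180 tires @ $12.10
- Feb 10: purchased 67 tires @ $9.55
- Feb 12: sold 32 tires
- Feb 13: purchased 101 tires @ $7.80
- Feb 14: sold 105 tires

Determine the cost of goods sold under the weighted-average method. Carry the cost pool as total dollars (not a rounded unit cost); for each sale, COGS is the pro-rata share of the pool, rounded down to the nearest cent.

After Feb 1: 37 on hand, pool $388.50 (≈ $10.5000 each)
After Feb 5: 306 on hand, pool $3,724.10 (≈ $12.1703 each)
After Feb 7: 502 on hand, pool $5,713.50 (≈ $11.3815 each)
After Feb 9: 682 on hand, pool $7,891.50 (≈ $11.5711 each)
After Feb 10: 749 on hand, pool $8,531.35 (≈ $11.3903 each)
Feb 12, sell 32: 32/749 × $8,531.35 → $364.49
After Feb 13: 818 on hand, pool $8,954.66 (≈ $10.9470 each)
Feb 14, sell 105: 105/818 × $8,954.66 → $1,149.43
Total COGS = $364.49 + $1,149.43 = $1,513.92
Ending inventory (cost pool remaining) = $7,805.23

COGS = $1,513.92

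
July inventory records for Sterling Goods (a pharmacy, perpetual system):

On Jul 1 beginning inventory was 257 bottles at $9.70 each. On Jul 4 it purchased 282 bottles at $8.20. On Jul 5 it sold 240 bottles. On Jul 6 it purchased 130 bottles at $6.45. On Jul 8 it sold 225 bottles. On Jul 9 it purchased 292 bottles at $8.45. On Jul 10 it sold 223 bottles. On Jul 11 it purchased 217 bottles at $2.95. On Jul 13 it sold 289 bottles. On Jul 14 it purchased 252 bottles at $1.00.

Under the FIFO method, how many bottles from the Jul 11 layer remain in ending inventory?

201

Jul 5, 240 sold [FIFO — oldest first]: 240 @ $9.70 = $2,328.00
Jul 8, 225 sold [FIFO — oldest first]: 17 @ $9.70 + 208 @ $8.20 = $1,870.50
Jul 10, 223 sold [FIFO — oldest first]: 74 @ $8.20 + 130 @ $6.45 + 19 @ $8.45 = $1,605.85
Jul 13, 289 sold [FIFO — oldest first]: 273 @ $8.45 + 16 @ $2.95 = $2,354.05
Total COGS = $2,328.00 + $1,870.50 + $1,605.85 + $2,354.05 = $8,158.40
Ending inventory: 201 @ $2.95 + 252 @ $1.00 = $844.95
Check: goods available $9,003.35 = COGS $8,158.40 + ending $844.95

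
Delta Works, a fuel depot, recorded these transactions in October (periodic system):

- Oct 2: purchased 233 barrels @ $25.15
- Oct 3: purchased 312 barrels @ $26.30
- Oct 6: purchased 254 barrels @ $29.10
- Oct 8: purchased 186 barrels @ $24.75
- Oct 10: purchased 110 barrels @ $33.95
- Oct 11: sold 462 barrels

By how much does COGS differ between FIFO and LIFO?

$1,285.95

FIFO COGS: 233 @ $25.15 + 229 @ $26.30 = $11,882.65
LIFO COGS: 110 @ $33.95 + 186 @ $24.75 + 166 @ $29.10 = $13,168.60
Difference = |$11,882.65 − $13,168.60| = $1,285.95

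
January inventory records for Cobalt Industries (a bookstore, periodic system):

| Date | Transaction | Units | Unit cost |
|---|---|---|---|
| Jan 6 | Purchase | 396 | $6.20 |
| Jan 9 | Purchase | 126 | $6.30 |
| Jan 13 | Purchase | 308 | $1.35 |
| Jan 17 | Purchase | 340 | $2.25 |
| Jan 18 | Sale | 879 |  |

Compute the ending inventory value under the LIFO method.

Jan 18, 879 sold [LIFO — newest first]: 340 @ $2.25 + 308 @ $1.35 + 126 @ $6.30 + 105 @ $6.20 = $2,625.60
Ending inventory: 291 @ $6.20 = $1,804.20

Ending inventory = $1,804.20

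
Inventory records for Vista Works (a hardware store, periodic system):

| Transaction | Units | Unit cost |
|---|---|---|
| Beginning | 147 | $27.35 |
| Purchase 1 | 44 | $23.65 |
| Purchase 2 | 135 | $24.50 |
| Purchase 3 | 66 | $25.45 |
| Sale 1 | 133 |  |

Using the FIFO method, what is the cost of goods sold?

Sale 1 (133) [FIFO — oldest first]: 133 @ $27.35 = $3,637.55
Ending inventory: 14 @ $27.35 + 44 @ $23.65 + 135 @ $24.50 + 66 @ $25.45 = $6,410.70

COGS = $3,637.55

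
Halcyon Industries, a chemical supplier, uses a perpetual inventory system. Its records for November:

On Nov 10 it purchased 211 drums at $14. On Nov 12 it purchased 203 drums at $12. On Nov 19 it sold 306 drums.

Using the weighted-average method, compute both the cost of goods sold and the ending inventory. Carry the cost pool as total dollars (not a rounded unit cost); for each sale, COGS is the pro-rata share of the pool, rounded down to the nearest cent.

COGS = $3,983.91; ending inventory = $1,406.09

After Nov 10: 211 on hand, pool $2,954.00 (≈ $14.0000 each)
After Nov 12: 414 on hand, pool $5,390.00 (≈ $13.0193 each)
Nov 19, sell 306: 306/414 × $5,390.00 → $3,983.91
Ending inventory (cost pool remaining) = $1,406.09
Check: goods available $5,390.00 = COGS $3,983.91 + ending $1,406.09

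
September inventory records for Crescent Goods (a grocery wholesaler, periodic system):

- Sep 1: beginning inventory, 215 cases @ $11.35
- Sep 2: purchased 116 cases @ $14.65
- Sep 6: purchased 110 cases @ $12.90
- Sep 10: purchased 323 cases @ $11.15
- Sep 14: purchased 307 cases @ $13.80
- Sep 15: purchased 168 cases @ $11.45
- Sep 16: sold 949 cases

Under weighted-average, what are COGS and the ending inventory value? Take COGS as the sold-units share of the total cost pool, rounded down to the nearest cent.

COGS = $11,734.43; ending inventory = $3,585.87

Sep 16, sell 949: 949/1239 × $15,320.30 → $11,734.43
Ending inventory (cost pool remaining) = $3,585.87
Check: goods available $15,320.30 = COGS $11,734.43 + ending $3,585.87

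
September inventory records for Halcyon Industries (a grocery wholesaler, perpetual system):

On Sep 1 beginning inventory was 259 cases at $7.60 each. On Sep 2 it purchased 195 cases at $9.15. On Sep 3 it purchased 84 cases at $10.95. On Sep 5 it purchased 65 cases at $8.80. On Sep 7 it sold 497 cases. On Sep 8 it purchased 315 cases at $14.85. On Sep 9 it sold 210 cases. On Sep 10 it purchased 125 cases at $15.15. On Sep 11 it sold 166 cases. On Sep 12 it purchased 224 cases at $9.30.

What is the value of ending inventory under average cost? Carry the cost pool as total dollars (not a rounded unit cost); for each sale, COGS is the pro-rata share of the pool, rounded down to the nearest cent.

Ending inventory = $4,461.30

After Sep 1: 259 on hand, pool $1,968.40 (≈ $7.6000 each)
After Sep 2: 454 on hand, pool $3,752.65 (≈ $8.2657 each)
After Sep 3: 538 on hand, pool $4,672.45 (≈ $8.6849 each)
After Sep 5: 603 on hand, pool $5,244.45 (≈ $8.6973 each)
Sep 7, sell 497: 497/603 × $5,244.45 → $4,322.54
After Sep 8: 421 on hand, pool $5,599.66 (≈ $13.3009 each)
Sep 9, sell 210: 210/421 × $5,599.66 → $2,793.17
After Sep 10: 336 on hand, pool $4,700.24 (≈ $13.9888 each)
Sep 11, sell 166: 166/336 × $4,700.24 → $2,322.14
After Sep 12: 394 on hand, pool $4,461.30 (≈ $11.3231 each)
Total COGS = $4,322.54 + $2,793.17 + $2,322.14 = $9,437.85
Ending inventory (cost pool remaining) = $4,461.30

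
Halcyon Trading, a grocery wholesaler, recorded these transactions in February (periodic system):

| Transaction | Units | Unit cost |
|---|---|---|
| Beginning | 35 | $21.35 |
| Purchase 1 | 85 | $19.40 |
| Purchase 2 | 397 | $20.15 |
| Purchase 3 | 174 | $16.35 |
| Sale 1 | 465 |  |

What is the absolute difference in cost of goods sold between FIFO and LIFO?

$639.45

FIFO COGS: 35 @ $21.35 + 85 @ $19.40 + 345 @ $20.15 = $9,348.00
LIFO COGS: 174 @ $16.35 + 291 @ $20.15 = $8,708.55
Difference = |$9,348.00 − $8,708.55| = $639.45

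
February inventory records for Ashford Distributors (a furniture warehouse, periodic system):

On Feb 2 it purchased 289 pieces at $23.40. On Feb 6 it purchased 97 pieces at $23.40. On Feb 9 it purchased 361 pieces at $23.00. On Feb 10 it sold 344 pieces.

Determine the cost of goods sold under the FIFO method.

Feb 10, 344 sold [FIFO — oldest first]: 289 @ $23.40 + 55 @ $23.40 = $8,049.60
Ending inventory: 42 @ $23.40 + 361 @ $23.00 = $9,285.80

COGS = $8,049.60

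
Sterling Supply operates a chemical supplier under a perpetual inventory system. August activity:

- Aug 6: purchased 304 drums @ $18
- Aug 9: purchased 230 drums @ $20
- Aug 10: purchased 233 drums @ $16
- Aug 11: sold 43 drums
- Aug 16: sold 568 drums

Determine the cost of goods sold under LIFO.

COGS = $10,992

Aug 11, 43 sold [LIFO — newest first]: 43 @ $16 = $688
Aug 16, 568 sold [LIFO — newest first]: 190 @ $16 + 230 @ $20 + 148 @ $18 = $10,304
Total COGS = $688 + $10,304 = $10,992
Ending inventory: 156 @ $18 = $2,808
Check: goods available $13,800 = COGS $10,992 + ending $2,808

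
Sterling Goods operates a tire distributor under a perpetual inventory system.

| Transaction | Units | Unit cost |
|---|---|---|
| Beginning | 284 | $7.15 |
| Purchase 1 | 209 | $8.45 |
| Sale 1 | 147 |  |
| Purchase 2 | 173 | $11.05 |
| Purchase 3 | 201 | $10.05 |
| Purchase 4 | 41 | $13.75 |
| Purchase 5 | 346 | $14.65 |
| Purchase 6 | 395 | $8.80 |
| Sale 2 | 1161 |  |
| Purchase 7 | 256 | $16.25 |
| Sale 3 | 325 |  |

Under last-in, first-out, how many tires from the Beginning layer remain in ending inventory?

Sale 1 (147) [LIFO — newest first]: 147 @ $8.45 = $1,242.15
Sale 2 (1161) [LIFO — newest first]: 395 @ $8.80 + 346 @ $14.65 + 41 @ $13.75 + 201 @ $10.05 + 173 @ $11.05 + 5 @ $8.45 = $13,082.60
Sale 3 (325) [LIFO — newest first]: 256 @ $16.25 + 57 @ $8.45 + 12 @ $7.15 = $4,727.45
Total COGS = $1,242.15 + $13,082.60 + $4,727.45 = $19,052.20
Ending inventory: 272 @ $7.15 = $1,944.80

272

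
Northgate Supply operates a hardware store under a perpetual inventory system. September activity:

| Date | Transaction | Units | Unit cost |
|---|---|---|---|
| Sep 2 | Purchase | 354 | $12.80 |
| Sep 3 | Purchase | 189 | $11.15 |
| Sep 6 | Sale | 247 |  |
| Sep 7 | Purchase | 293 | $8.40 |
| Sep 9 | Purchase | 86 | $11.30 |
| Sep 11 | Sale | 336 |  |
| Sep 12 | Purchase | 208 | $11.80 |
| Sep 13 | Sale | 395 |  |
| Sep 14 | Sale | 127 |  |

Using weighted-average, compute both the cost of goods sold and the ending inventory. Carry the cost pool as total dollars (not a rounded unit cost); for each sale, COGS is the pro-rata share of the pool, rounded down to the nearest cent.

COGS = $12,251.91; ending inventory = $274.04

After Sep 2: 354 on hand, pool $4,531.20 (≈ $12.8000 each)
After Sep 3: 543 on hand, pool $6,638.55 (≈ $12.2257 each)
Sep 6, sell 247: 247/543 × $6,638.55 → $3,019.74
After Sep 7: 589 on hand, pool $6,080.01 (≈ $10.3226 each)
After Sep 9: 675 on hand, pool $7,051.81 (≈ $10.4471 each)
Sep 11, sell 336: 336/675 × $7,051.81 → $3,510.23
After Sep 12: 547 on hand, pool $5,995.98 (≈ $10.9616 each)
Sep 13, sell 395: 395/547 × $5,995.98 → $4,329.82
Sep 14, sell 127: 127/152 × $1,666.16 → $1,392.12
Total COGS = $3,019.74 + $3,510.23 + $4,329.82 + $1,392.12 = $12,251.91
Ending inventory (cost pool remaining) = $274.04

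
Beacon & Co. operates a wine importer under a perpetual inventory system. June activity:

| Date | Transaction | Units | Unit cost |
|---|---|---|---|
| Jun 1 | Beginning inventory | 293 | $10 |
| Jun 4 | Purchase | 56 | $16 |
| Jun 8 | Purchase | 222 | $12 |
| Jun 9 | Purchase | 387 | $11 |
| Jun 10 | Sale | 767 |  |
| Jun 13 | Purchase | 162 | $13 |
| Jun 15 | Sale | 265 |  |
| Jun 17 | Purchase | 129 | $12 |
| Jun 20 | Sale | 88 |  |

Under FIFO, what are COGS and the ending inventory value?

COGS = $12,853; ending inventory = $1,548

Jun 10, 767 sold [FIFO — oldest first]: 293 @ $10 + 56 @ $16 + 222 @ $12 + 196 @ $11 = $8,646
Jun 15, 265 sold [FIFO — oldest first]: 191 @ $11 + 74 @ $13 = $3,063
Jun 20, 88 sold [FIFO — oldest first]: 88 @ $13 = $1,144
Total COGS = $8,646 + $3,063 + $1,144 = $12,853
Ending inventory: 129 @ $12 = $1,548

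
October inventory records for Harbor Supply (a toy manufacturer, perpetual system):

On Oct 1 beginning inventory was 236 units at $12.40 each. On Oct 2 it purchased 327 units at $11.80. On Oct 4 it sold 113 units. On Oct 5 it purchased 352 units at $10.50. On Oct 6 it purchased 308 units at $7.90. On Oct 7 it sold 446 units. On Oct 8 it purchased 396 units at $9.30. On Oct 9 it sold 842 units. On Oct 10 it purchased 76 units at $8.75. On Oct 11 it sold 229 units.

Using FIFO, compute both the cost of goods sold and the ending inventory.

COGS = $16,693.25; ending inventory = $568.75

Oct 4, 113 sold [FIFO — oldest first]: 113 @ $12.40 = $1,401.20
Oct 7, 446 sold [FIFO — oldest first]: 123 @ $12.40 + 323 @ $11.80 = $5,336.60
Oct 9, 842 sold [FIFO — oldest first]: 4 @ $11.80 + 352 @ $10.50 + 308 @ $7.90 + 178 @ $9.30 = $7,831.80
Oct 11, 229 sold [FIFO — oldest first]: 218 @ $9.30 + 11 @ $8.75 = $2,123.65
Total COGS = $1,401.20 + $5,336.60 + $7,831.80 + $2,123.65 = $16,693.25
Ending inventory: 65 @ $8.75 = $568.75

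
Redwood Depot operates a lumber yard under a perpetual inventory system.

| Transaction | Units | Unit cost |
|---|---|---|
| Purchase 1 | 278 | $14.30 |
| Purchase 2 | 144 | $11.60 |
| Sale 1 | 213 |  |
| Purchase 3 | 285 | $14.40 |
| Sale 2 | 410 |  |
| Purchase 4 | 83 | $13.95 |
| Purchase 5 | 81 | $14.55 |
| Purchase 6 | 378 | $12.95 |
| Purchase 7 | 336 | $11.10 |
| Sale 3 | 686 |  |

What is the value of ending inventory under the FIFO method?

Ending inventory = $3,063.60

Sale 1 (213) [FIFO — oldest first]: 213 @ $14.30 = $3,045.90
Sale 2 (410) [FIFO — oldest first]: 65 @ $14.30 + 144 @ $11.60 + 201 @ $14.40 = $5,494.30
Sale 3 (686) [FIFO — oldest first]: 84 @ $14.40 + 83 @ $13.95 + 81 @ $14.55 + 378 @ $12.95 + 60 @ $11.10 = $9,107.10
Total COGS = $3,045.90 + $5,494.30 + $9,107.10 = $17,647.30
Ending inventory: 276 @ $11.10 = $3,063.60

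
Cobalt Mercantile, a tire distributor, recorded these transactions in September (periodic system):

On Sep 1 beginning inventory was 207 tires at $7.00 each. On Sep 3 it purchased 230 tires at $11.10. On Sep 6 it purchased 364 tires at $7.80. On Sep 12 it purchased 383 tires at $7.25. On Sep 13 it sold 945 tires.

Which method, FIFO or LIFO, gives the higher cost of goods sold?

FIFO

FIFO COGS: 207 @ $7.00 + 230 @ $11.10 + 364 @ $7.80 + 144 @ $7.25 = $7,885.20
LIFO COGS: 383 @ $7.25 + 364 @ $7.80 + 198 @ $11.10 = $7,813.75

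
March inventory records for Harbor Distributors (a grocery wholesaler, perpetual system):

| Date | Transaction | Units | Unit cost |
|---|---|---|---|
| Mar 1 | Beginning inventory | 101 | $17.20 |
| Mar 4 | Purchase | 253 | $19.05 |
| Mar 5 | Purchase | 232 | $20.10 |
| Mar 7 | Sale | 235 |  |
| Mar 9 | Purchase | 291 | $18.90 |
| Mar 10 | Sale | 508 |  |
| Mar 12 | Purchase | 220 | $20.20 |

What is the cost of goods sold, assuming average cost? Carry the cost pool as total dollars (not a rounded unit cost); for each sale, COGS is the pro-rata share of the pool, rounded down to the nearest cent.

After Mar 1: 101 on hand, pool $1,737.20 (≈ $17.2000 each)
After Mar 4: 354 on hand, pool $6,556.85 (≈ $18.5222 each)
After Mar 5: 586 on hand, pool $11,220.05 (≈ $19.1468 each)
Mar 7, sell 235: 235/586 × $11,220.05 → $4,499.50
After Mar 9: 642 on hand, pool $12,220.45 (≈ $19.0350 each)
Mar 10, sell 508: 508/642 × $12,220.45 → $9,669.76
After Mar 12: 354 on hand, pool $6,994.69 (≈ $19.7590 each)
Total COGS = $4,499.50 + $9,669.76 = $14,169.26
Ending inventory (cost pool remaining) = $6,994.69
Check: goods available $21,163.95 = COGS $14,169.26 + ending $6,994.69

COGS = $14,169.26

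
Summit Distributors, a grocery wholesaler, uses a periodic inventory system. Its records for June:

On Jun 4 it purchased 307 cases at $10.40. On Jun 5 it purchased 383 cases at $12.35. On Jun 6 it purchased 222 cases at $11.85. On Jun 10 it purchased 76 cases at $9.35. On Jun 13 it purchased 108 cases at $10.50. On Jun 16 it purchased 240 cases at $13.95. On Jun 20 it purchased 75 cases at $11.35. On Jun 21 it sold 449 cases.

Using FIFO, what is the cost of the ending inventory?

Ending inventory = $11,650.90

Jun 21, 449 sold [FIFO — oldest first]: 307 @ $10.40 + 142 @ $12.35 = $4,946.50
Ending inventory: 241 @ $12.35 + 222 @ $11.85 + 76 @ $9.35 + 108 @ $10.50 + 240 @ $13.95 + 75 @ $11.35 = $11,650.90
Check: goods available $16,597.40 = COGS $4,946.50 + ending $11,650.90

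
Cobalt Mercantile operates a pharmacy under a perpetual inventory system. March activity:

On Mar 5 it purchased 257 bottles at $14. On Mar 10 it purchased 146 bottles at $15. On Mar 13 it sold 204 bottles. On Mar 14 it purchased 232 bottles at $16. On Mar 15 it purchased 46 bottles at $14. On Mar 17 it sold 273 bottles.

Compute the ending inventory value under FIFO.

Mar 13, 204 sold [FIFO — oldest first]: 204 @ $14 = $2,856
Mar 17, 273 sold [FIFO — oldest first]: 53 @ $14 + 146 @ $15 + 74 @ $16 = $4,116
Total COGS = $2,856 + $4,116 = $6,972
Ending inventory: 158 @ $16 + 46 @ $14 = $3,172

Ending inventory = $3,172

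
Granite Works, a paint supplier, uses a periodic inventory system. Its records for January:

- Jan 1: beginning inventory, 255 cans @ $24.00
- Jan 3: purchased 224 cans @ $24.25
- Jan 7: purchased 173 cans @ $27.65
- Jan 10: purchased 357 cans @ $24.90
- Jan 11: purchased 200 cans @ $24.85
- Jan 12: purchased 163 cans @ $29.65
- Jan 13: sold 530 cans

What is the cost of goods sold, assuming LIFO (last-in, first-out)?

Jan 13, 530 sold [LIFO — newest first]: 163 @ $29.65 + 200 @ $24.85 + 167 @ $24.90 = $13,961.25
Ending inventory: 255 @ $24.00 + 224 @ $24.25 + 173 @ $27.65 + 190 @ $24.90 = $21,066.45

COGS = $13,961.25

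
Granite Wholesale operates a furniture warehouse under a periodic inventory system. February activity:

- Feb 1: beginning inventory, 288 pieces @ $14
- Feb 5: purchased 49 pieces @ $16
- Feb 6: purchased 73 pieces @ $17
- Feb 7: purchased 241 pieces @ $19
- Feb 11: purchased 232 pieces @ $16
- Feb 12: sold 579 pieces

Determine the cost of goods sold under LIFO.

COGS = $10,060

Feb 12, 579 sold [LIFO — newest first]: 232 @ $16 + 241 @ $19 + 73 @ $17 + 33 @ $16 = $10,060
Ending inventory: 288 @ $14 + 16 @ $16 = $4,288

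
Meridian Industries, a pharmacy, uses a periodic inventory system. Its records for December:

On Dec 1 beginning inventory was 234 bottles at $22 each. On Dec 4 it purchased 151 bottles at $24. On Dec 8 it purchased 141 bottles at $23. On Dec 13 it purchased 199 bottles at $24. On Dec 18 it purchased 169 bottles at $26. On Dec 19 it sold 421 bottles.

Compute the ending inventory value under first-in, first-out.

Ending inventory = $11,585

Dec 19, 421 sold [FIFO — oldest first]: 234 @ $22 + 151 @ $24 + 36 @ $23 = $9,600
Ending inventory: 105 @ $23 + 199 @ $24 + 169 @ $26 = $11,585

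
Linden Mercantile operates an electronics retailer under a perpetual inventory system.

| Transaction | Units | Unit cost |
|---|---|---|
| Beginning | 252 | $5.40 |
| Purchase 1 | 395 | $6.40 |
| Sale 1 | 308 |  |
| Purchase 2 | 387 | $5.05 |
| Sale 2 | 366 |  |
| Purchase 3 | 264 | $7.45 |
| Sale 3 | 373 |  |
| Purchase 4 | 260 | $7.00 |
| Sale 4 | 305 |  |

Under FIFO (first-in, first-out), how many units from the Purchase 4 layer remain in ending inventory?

206

Sale 1 (308) [FIFO — oldest first]: 252 @ $5.40 + 56 @ $6.40 = $1,719.20
Sale 2 (366) [FIFO — oldest first]: 339 @ $6.40 + 27 @ $5.05 = $2,305.95
Sale 3 (373) [FIFO — oldest first]: 360 @ $5.05 + 13 @ $7.45 = $1,914.85
Sale 4 (305) [FIFO — oldest first]: 251 @ $7.45 + 54 @ $7.00 = $2,247.95
Total COGS = $1,719.20 + $2,305.95 + $1,914.85 + $2,247.95 = $8,187.95
Ending inventory: 206 @ $7.00 = $1,442.00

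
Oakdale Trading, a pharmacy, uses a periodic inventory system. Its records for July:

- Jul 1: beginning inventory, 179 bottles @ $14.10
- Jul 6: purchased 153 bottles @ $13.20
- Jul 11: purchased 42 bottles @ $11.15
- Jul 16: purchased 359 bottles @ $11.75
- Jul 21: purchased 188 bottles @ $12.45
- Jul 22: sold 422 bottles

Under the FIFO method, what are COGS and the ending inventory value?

COGS = $5,575.80; ending inventory = $5,994.85

Jul 22, 422 sold [FIFO — oldest first]: 179 @ $14.10 + 153 @ $13.20 + 42 @ $11.15 + 48 @ $11.75 = $5,575.80
Ending inventory: 311 @ $11.75 + 188 @ $12.45 = $5,994.85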